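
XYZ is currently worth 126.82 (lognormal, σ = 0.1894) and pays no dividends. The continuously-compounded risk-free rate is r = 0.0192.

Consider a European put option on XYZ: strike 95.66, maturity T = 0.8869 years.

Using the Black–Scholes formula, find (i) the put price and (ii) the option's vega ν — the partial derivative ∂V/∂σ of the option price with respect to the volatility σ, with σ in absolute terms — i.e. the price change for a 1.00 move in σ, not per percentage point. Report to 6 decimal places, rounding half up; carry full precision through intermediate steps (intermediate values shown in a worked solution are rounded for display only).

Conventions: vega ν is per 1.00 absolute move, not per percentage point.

σ√T = 0.1894·√0.8869 = 0.178368
d₁ = (ln(S/K) + (r+σ²/2)T) / (σ√T) = (ln(126.82/95.66) + (0.0192+0.1894²/2)·0.8869) / 0.178368 = (0.281969 + 0.032936) / 0.178368 = 1.765476
d₂ = d₁ − σ√T = 1.765476 − 0.178368 = 1.587107
e^{−rT} = 0.983116
N(−d₁) = 0.038742,  N(−d₂) = 0.056244
Put price V = K·e^{−rT}·N(−d₂) − S·N(−d₁) = 5.289474 − 4.913253 = 0.376221
φ(d₁) = (1/√(2π))·e^{−d₁²/2} = 0.083962
ν = S·φ(d₁)·√T = 10.027856

price = 0.376221
ν = 10.027856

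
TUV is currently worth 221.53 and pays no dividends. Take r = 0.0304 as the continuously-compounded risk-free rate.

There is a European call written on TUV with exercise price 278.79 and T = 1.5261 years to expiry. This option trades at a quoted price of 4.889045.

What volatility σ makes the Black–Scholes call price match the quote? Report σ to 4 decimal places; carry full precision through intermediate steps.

sigma = 0.1642

At σ = 0.1642 the Black–Scholes value reproduces the quote:
σ√T = 0.1642·√1.5261 = 0.202845
d₁ = (ln(S/K) + (r+σ²/2)T) / (σ√T) = (ln(221.53/278.79) + (0.0304+0.1642²/2)·1.5261) / 0.202845 = (-0.229901 + 0.066967) / 0.202845 = -0.803245
d₂ = d₁ − σ√T = -0.803245 − 0.202845 = -1.006090
e^{−rT} = 0.954666
N(d₁) = 0.210917,  N(d₂) = 0.157186
V = S·N(d₁) − K·e^{−rT}·N(d₂) = 46.724376 − 41.835331 = 4.889045 (the observed quote) — the price is monotone increasing in volatility, hence this σ is the only solution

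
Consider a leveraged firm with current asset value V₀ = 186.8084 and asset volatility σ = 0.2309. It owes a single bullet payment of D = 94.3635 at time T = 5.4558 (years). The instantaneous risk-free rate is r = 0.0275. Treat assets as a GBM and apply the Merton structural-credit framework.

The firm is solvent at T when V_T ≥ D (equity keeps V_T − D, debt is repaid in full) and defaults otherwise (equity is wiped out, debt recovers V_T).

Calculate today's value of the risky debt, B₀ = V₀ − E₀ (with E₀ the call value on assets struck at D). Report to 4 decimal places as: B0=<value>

Apply the equity-as-call identities (strike 94.3635, horizon 5.4558 years):
d₁ = [ln(V₀/D) + (r + σ²/2)T] / (σ√T)
   = [ln(186.8084/94.3635) + (0.0275 + 0.5·0.2309²)·5.4558] / (0.2309·√5.4558)
   = [0.682929 + 0.295472] / 0.539328 = 1.814111
d₂ = d₁ − σ√T = 1.814111 − 0.539328 = 1.274782
N(d₁) = 0.965170,  N(d₂) = 0.898807,  e^(−rT) = 0.860678
E₀ = V₀·N(d₁) − D·e^(−rT)·N(d₂)
   = 186.8084·0.965170 − 94.3635·0.860678·0.898807 = 107.303747
B₀ = V₀ − E₀ = 186.8084 − 107.303747 = 79.504653

B0=79.5047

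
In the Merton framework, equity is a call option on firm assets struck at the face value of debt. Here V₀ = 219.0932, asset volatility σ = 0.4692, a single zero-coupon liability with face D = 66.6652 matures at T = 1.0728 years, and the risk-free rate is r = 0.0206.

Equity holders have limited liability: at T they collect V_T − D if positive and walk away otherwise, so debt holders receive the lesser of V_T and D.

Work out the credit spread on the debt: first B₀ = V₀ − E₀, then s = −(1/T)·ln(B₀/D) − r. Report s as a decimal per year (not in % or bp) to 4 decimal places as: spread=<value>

With assets at 219.0932 and a single debt payment of 66.6652 at 1.0728 years:
d₁ = [ln(V₀/D) + (r + σ²/2)T] / (σ√T)
   = [ln(219.0932/66.6652) + (0.0206 + 0.5·0.4692²)·1.0728] / (0.4692·√1.0728)
   = [1.189814 + 0.140187] / 0.485979 = 2.736748
d₂ = d₁ − σ√T = 2.736748 − 0.485979 = 2.250769
N(d₁) = 0.996898,  N(d₂) = 0.987800,  e^(−rT) = 0.978143
E₀ = V₀·N(d₁) − D·e^(−rT)·N(d₂)
   = 219.0932·0.996898 − 66.6652·0.978143·0.987800 = 154.000929
B₀ = V₀ − E₀ = 219.0932 − 154.000929 = 65.092271
spread = −(1/T)·ln(B₀/D) − r = −(1/1.0728)·ln(65.092271/66.6652) − 0.0206 = 0.00165695

spread=0.0017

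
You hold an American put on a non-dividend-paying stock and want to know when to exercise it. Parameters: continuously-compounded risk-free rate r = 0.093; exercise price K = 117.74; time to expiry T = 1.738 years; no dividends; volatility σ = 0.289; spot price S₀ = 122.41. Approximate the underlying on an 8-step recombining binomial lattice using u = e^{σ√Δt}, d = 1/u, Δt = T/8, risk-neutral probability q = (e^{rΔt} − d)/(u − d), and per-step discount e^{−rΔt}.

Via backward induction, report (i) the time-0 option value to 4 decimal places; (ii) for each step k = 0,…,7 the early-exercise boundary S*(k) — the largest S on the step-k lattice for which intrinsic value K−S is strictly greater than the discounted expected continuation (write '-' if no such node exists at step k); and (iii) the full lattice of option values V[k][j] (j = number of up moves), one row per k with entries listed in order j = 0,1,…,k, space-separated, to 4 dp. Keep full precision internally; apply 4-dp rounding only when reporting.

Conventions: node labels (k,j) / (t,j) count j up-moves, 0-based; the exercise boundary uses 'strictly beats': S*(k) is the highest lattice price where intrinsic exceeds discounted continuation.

Δt=0.21725  u=1.14420  d=0.87398  q=0.54190  discount=0.98000
step 8 (expiry): payoffs max(K−S,0) = 76.0713 63.1878 46.3210 24.2392 0.0000 0.0000 0.0000 0.0000 0.0000
step 7: (k=7,j=0): S=47.6772, K−S=70.0628, hold=67.7078 ⇒ V=70.0628 exercise | (k=7,j=1): S=62.4184, K−S=55.3216, hold=52.9666 ⇒ V=55.3216 exercise | (k=7,j=2): S=81.7174, K−S=36.0226, hold=33.6676 ⇒ V=36.0226 exercise | (k=7,j=3): S=106.9833, K−S=10.7567, hold=10.8818 ⇒ V=10.8818 continue | (k=7,j=4): S=140.0612, K−S=0.0000, hold=0.0000 ⇒ V=0.0000 continue | (k=7,j=5): S=183.3662, K−S=0.0000, hold=0.0000 ⇒ V=0.0000 continue | (k=7,j=6): S=240.0607, K−S=0.0000, hold=0.0000 ⇒ V=0.0000 continue | (k=7,j=7): S=314.2843, K−S=0.0000, hold=0.0000 ⇒ V=0.0000 continue  boundary S*=81.7174
step 6: (k=6,j=0): S=54.5522, K−S=63.1878, hold=60.8329 ⇒ V=63.1878 exercise | (k=6,j=1): S=71.4190, K−S=46.3210, hold=43.9661 ⇒ V=46.3210 exercise | (k=6,j=2): S=93.5008, K−S=24.2392, hold=21.9507 ⇒ V=24.2392 exercise | (k=6,j=3): S=122.4100, K−S=0.0000, hold=4.8852 ⇒ V=4.8852 continue | (k=6,j=4): S=160.2576, K−S=0.0000, hold=0.0000 ⇒ V=0.0000 continue | (k=6,j=5): S=209.8071, K−S=0.0000, hold=0.0000 ⇒ V=0.0000 continue | (k=6,j=6): S=274.6767, K−S=0.0000, hold=0.0000 ⇒ V=0.0000 continue  boundary S*=93.5008
step 5: (k=5,j=0): S=62.4184, K−S=55.3216, hold=52.9666 ⇒ V=55.3216 exercise | (k=5,j=1): S=81.7174, K−S=36.0226, hold=33.6676 ⇒ V=36.0226 exercise | (k=5,j=2): S=106.9833, K−S=10.7567, hold=13.4761 ⇒ V=13.4761 continue | (k=5,j=3): S=140.0612, K−S=0.0000, hold=2.1931 ⇒ V=2.1931 continue | (k=5,j=4): S=183.3662, K−S=0.0000, hold=0.0000 ⇒ V=0.0000 continue | (k=5,j=5): S=240.0607, K−S=0.0000, hold=0.0000 ⇒ V=0.0000 continue  boundary S*=81.7174
step 4: (k=4,j=0): S=71.4190, K−S=46.3210, hold=43.9661 ⇒ V=46.3210 exercise | (k=4,j=1): S=93.5008, K−S=24.2392, hold=23.3285 ⇒ V=24.2392 exercise | (k=4,j=2): S=122.4100, K−S=0.0000, hold=7.2146 ⇒ V=7.2146 continue | (k=4,j=3): S=160.2576, K−S=0.0000, hold=0.9846 ⇒ V=0.9846 continue | (k=4,j=4): S=209.8071, K−S=0.0000, hold=0.0000 ⇒ V=0.0000 continue  boundary S*=93.5008
step 3: (k=3,j=0): S=81.7174, K−S=36.0226, hold=33.6676 ⇒ V=36.0226 exercise | (k=3,j=1): S=106.9833, K−S=10.7567, hold=14.7132 ⇒ V=14.7132 continue | (k=3,j=2): S=140.0612, K−S=0.0000, hold=3.7617 ⇒ V=3.7617 continue | (k=3,j=3): S=183.3662, K−S=0.0000, hold=0.4420 ⇒ V=0.4420 continue  boundary S*=81.7174
step 2: (k=2,j=0): S=93.5008, K−S=24.2392, hold=23.9854 ⇒ V=24.2392 exercise | (k=2,j=1): S=122.4100, K−S=0.0000, hold=8.6030 ⇒ V=8.6030 continue | (k=2,j=2): S=160.2576, K−S=0.0000, hold=1.9235 ⇒ V=1.9235 continue  boundary S*=93.5008
step 1: (k=1,j=0): S=106.9833, K−S=10.7567, hold=15.4505 ⇒ V=15.4505 continue | (k=1,j=1): S=140.0612, K−S=0.0000, hold=4.8837 ⇒ V=4.8837 continue  boundary S*=-
step 0: (k=0,j=0): S=122.4100, K−S=0.0000, hold=9.5298 ⇒ V=9.5298 continue  boundary S*=-

price = 9.5298
boundary = - - 93.5008 81.7174 93.5008 81.7174 93.5008 81.7174
tree:
9.5298
15.4505 4.8837
24.2392 8.6030 1.9235
36.0226 14.7132 3.7617 0.4420
46.3210 24.2392 7.2146 0.9846 0.0000
55.3216 36.0226 13.4761 2.1931 0.0000 0.0000
63.1878 46.3210 24.2392 4.8852 0.0000 0.0000 0.0000
70.0628 55.3216 36.0226 10.8818 0.0000 0.0000 0.0000 0.0000
76.0713 63.1878 46.3210 24.2392 0.0000 0.0000 0.0000 0.0000 0.0000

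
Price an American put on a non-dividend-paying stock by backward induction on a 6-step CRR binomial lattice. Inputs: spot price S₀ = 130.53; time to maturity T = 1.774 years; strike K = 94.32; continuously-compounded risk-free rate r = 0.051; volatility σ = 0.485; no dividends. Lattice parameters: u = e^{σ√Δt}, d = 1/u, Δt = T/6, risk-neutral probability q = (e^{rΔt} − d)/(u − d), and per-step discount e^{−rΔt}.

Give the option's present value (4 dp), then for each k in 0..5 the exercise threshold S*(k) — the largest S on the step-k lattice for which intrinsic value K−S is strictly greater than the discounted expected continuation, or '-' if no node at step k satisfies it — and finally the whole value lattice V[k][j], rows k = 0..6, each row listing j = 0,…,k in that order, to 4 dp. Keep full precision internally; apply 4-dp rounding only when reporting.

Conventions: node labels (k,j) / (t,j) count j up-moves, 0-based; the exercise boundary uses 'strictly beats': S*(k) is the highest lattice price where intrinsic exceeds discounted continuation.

price = 11.6663
boundary = - - - - 45.4550 59.1717
tree:
11.6663
17.5492 5.2240
25.6671 8.7070 1.3546
36.2328 14.2512 2.5605 0.0000
48.8650 22.7664 4.8398 0.0000 0.0000
59.4020 35.1483 9.1484 0.0000 0.0000 0.0000
67.4964 48.8650 17.2924 0.0000 0.0000 0.0000 0.0000

Δt=0.29567  u=1.30176  d=0.76819  q=0.46292  discount=0.98503
step 6 (expiry): payoffs max(K−S,0) = 67.4964 48.8650 17.2924 0.0000 0.0000 0.0000 0.0000
step 5: (k=5,j=0): S=34.9180, K−S=59.4020, hold=57.9904 ⇒ V=59.4020 exercise | (k=5,j=1): S=59.1717, K−S=35.1483, hold=33.7367 ⇒ V=35.1483 exercise | (k=5,j=2): S=100.2717, K−S=0.0000, hold=9.1484 ⇒ V=9.1484 continue | (k=5,j=3): S=169.9192, K−S=0.0000, hold=0.0000 ⇒ V=0.0000 continue | (k=5,j=4): S=287.9431, K−S=0.0000, hold=0.0000 ⇒ V=0.0000 continue | (k=5,j=5): S=487.9450, K−S=0.0000, hold=0.0000 ⇒ V=0.0000 continue  boundary S*=59.1717
step 4: (k=4,j=0): S=45.4550, K−S=48.8650, hold=47.4534 ⇒ V=48.8650 exercise | (k=4,j=1): S=77.0276, K−S=17.2924, hold=22.7664 ⇒ V=22.7664 continue | (k=4,j=2): S=130.5300, K−S=0.0000, hold=4.8398 ⇒ V=4.8398 continue | (k=4,j=3): S=221.1946, K−S=0.0000, hold=0.0000 ⇒ V=0.0000 continue | (k=4,j=4): S=374.8338, K−S=0.0000, hold=0.0000 ⇒ V=0.0000 continue  boundary S*=45.4550
step 3: (k=3,j=0): S=59.1717, K−S=35.1483, hold=36.2328 ⇒ V=36.2328 continue | (k=3,j=1): S=100.2717, K−S=0.0000, hold=14.2512 ⇒ V=14.2512 continue | (k=3,j=2): S=169.9192, K−S=0.0000, hold=2.5605 ⇒ V=2.5605 continue | (k=3,j=3): S=287.9431, K−S=0.0000, hold=0.0000 ⇒ V=0.0000 continue  boundary S*=-
step 2: (k=2,j=0): S=77.0276, K−S=17.2924, hold=25.6671 ⇒ V=25.6671 continue | (k=2,j=1): S=130.5300, K−S=0.0000, hold=8.7070 ⇒ V=8.7070 continue | (k=2,j=2): S=221.1946, K−S=0.0000, hold=1.3546 ⇒ V=1.3546 continue  boundary S*=-
step 1: (k=1,j=0): S=100.2717, K−S=0.0000, hold=17.5492 ⇒ V=17.5492 continue | (k=1,j=1): S=169.9192, K−S=0.0000, hold=5.2240 ⇒ V=5.2240 continue  boundary S*=-
step 0: (k=0,j=0): S=130.5300, K−S=0.0000, hold=11.6663 ⇒ V=11.6663 continue  boundary S*=-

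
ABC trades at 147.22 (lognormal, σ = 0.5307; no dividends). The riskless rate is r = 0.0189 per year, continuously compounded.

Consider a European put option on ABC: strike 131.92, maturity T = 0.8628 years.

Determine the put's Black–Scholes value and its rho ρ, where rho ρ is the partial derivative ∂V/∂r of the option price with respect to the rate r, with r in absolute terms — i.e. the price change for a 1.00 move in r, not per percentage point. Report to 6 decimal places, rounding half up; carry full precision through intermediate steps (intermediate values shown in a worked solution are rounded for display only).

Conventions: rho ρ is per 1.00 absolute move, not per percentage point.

σ√T = 0.5307·√0.8628 = 0.492951
d₁ = (ln(S/K) + (r+σ²/2)T) / (σ√T) = (ln(147.22/131.92) + (0.0189+0.5307²/2)·0.8628) / 0.492951 = (0.109732 + 0.137807) / 0.492951 = 0.502159
d₂ = d₁ − σ√T = 0.502159 − 0.492951 = 0.009207
e^{−rT} = 0.983825
N(−d₁) = 0.307778,  N(−d₂) = 0.496327
Put price V = K·e^{−rT}·N(−d₂) − S·N(−d₁) = 64.416398 − 45.311068 = 19.105330
ρ = −K·T·e^{−rT}·N(−d₂) = -55.578468

price = 19.105330
ρ = -55.578468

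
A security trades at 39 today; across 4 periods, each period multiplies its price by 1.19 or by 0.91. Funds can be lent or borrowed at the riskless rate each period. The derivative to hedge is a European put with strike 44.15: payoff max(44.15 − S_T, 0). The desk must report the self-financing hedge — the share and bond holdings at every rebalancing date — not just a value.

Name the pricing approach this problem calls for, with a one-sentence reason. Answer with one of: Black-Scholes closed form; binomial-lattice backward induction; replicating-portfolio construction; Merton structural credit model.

Key observation: a price alone would not answer the question — the per-node share/bond construction on the spot-39, 1.19/0.91 tree is required, and only the replicating-portfolio method yields it.

framework: replicating-portfolio construction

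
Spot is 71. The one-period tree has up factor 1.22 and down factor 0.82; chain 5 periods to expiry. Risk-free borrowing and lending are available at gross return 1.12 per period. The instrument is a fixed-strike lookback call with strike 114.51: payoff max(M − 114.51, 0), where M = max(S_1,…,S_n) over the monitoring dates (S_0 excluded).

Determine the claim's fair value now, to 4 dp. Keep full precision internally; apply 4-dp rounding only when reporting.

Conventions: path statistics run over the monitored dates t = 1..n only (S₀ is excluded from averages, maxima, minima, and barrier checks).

price = 15.1529

No-arbitrage gives p* = (R−d)/(u−d) = 0.7500: enumerate every path, weight its payoff by its p*-probability, and discount by R^5.
Enumerate all 2^5 = 32 price paths (U = up ×1.22, D = down ×0.82); each path with k up-moves has probability p*^k·(1−p*)^(5−k).
DDDDD: M=58.2200, payoff=0.0000, prob=0.000977
UDDDD: M=86.6200, payoff=0.0000, prob=0.002930
DUDDD: M=71.0284, payoff=0.0000, prob=0.002930
UUDDD: M=105.6764, payoff=0.0000, prob=0.008789
DDUDD: M=58.2433, payoff=0.0000, prob=0.002930
UDUDD: M=86.6546, payoff=0.0000, prob=0.008789
DUUDD: M=86.6546, payoff=0.0000, prob=0.008789
UUUDD: M=128.9252, payoff=14.4152, prob=0.026367
DDDUD: M=58.2200, payoff=0.0000, prob=0.002930
UDDUD: M=86.6200, payoff=0.0000, prob=0.008789
DUDUD: M=71.0568, payoff=0.0000, prob=0.008789
UUDUD: M=105.7187, payoff=0.0000, prob=0.026367
DDUUD: M=71.0568, payoff=0.0000, prob=0.008789
UDUUD: M=105.7187, payoff=0.0000, prob=0.026367
DUUUD: M=105.7187, payoff=0.0000, prob=0.026367
UUUUD: M=157.2888, payoff=42.7788, prob=0.079102
DDDDU: M=58.2200, payoff=0.0000, prob=0.002930
UDDDU: M=86.6200, payoff=0.0000, prob=0.008789
DUDDU: M=71.0284, payoff=0.0000, prob=0.008789
UUDDU: M=105.6764, payoff=0.0000, prob=0.026367
DDUDU: M=58.2666, payoff=0.0000, prob=0.008789
UDUDU: M=86.6893, payoff=0.0000, prob=0.026367
DUUDU: M=86.6893, payoff=0.0000, prob=0.026367
UUUDU: M=128.9768, payoff=14.4668, prob=0.079102
DDDUU: M=58.2666, payoff=0.0000, prob=0.008789
UDDUU: M=86.6893, payoff=0.0000, prob=0.026367
DUDUU: M=86.6893, payoff=0.0000, prob=0.026367
UUDUU: M=128.9768, payoff=14.4668, prob=0.079102
DDUUU: M=86.6893, payoff=0.0000, prob=0.026367
UDUUU: M=128.9768, payoff=14.4668, prob=0.079102
DUUUU: M=128.9768, payoff=14.4668, prob=0.079102
UUUUU: M=191.8923, payoff=77.3823, prob=0.237305
Price = Σ prob·payoff / R^5 = 26.704511 / 1.762342 = 15.1529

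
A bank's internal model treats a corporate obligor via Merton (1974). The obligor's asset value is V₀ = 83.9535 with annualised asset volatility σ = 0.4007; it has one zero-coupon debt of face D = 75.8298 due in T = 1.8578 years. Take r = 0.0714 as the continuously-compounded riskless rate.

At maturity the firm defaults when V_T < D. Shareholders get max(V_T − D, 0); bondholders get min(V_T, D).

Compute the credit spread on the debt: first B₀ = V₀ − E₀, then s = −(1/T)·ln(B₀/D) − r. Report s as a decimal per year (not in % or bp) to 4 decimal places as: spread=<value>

spread=0.0768

Apply the equity-as-call identities (strike 75.8298, horizon 1.8578 years):
d₁ = [ln(V₀/D) + (r + σ²/2)T] / (σ√T)
   = [ln(83.9535/75.8298) + (0.0714 + 0.5·0.4007²)·1.8578] / (0.4007·√1.8578)
   = [0.101772 + 0.281792] / 0.546159 = 0.702293
d₂ = d₁ − σ√T = 0.702293 − 0.546159 = 0.156134
N(d₁) = 0.758752,  N(d₂) = 0.562036,  e^(−rT) = 0.875774
E₀ = V₀·N(d₁) − D·e^(−rT)·N(d₂)
   = 83.9535·0.758752 − 75.8298·0.875774·0.562036 = 26.375147
B₀ = V₀ − E₀ = 83.9535 − 26.375147 = 57.578353
spread = −(1/T)·ln(B₀/D) − r = −(1/1.8578)·ln(57.578353/75.8298) − 0.0714 = 0.07681007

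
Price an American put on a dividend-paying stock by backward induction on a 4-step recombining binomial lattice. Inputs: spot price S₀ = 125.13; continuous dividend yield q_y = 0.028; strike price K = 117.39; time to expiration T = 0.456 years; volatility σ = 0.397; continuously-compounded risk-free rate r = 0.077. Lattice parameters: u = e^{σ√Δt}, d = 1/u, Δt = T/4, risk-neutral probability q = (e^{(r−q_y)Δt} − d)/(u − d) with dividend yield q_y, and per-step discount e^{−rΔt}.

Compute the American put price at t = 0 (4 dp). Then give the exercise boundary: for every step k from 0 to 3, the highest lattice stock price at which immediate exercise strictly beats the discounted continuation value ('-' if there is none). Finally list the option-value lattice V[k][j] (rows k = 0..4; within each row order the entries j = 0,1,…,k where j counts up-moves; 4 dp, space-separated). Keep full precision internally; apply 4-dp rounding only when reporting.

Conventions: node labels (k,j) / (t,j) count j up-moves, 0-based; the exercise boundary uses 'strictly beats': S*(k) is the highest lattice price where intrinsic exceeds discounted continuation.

price = 8.5445
boundary = - - - 83.6989
tree:
8.5445
14.1099 2.8453
22.4437 5.5994 0.0000
33.6911 11.0193 0.0000 0.0000
44.1909 21.6852 0.0000 0.0000 0.0000

params: Δt=0.11400 u=1.14344 d=0.87455 q=0.48737 e^(-rΔt)=0.99126
t_4 payoffs: 44.1909 21.6852 0.0000 0.0000 0.0000
t_3: node(3,0) S=83.6989 payoff=33.6911 vs cont=32.9319 → 33.6911 [stop]  node(3,1) S=109.4328 payoff=7.9572 vs cont=11.0193 → 11.0193 [wait]  node(3,2) S=143.0788 payoff=0.0000 vs cont=0.0000 → 0.0000 [wait]  node(3,3) S=187.0697 payoff=0.0000 vs cont=0.0000 → 0.0000 [wait]  ⇒ S*(3)=83.6989
t_2: node(2,0) S=95.7048 payoff=21.6852 vs cont=22.4437 → 22.4437 [wait]  node(2,1) S=125.1300 payoff=0.0000 vs cont=5.5994 → 5.5994 [wait]  node(2,2) S=163.6023 payoff=0.0000 vs cont=0.0000 → 0.0000 [wait]  ⇒ S*(2)=-
t_1: node(1,0) S=109.4328 payoff=7.9572 vs cont=14.1099 → 14.1099 [wait]  node(1,1) S=143.0788 payoff=0.0000 vs cont=2.8453 → 2.8453 [wait]  ⇒ S*(1)=-
t_0: node(0,0) S=125.1300 payoff=0.0000 vs cont=8.5445 → 8.5445 [wait]  ⇒ S*(0)=-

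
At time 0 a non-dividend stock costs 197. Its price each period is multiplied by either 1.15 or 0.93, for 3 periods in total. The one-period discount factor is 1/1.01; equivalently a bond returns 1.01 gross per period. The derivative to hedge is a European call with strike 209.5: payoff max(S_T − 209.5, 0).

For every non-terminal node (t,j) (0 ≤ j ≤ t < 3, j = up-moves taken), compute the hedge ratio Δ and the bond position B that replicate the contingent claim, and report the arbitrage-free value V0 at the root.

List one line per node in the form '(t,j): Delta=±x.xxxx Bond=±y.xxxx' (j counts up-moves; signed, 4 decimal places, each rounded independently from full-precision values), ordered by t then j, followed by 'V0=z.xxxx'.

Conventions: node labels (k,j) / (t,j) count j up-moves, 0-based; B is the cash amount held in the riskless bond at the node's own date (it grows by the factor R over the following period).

No-arbitrage ⇒ martingale measure with p* = (R−d)/(u−d) = 0.3636.
Payoffs at expiry: V(3,0)=0.0000, V(3,1)=0.0000, V(3,2)=32.7952, V(3,3)=90.1124
Node (2,0) S=170.3853: V=(p*·0.0000+(1−p*)·0.0000)/1.01=0.0000; Δ=(0.0000−0.0000)/(195.9431−158.4583)=0.0000; B=V−Δ·S=0.0000
Node (2,1) S=210.6915: V=(p*·32.7952+(1−p*)·0.0000)/1.01=11.8075; Δ=(32.7952−0.0000)/(242.2952−195.9431)=0.7075; B=V−Δ·S=-137.2617
Node (2,2) S=260.5325: V=(p*·90.1124+(1−p*)·32.7952)/1.01=53.1068; Δ=(90.1124−32.7952)/(299.6124−242.2952)=1.0000; B=V−Δ·S=-207.4257
Node (1,0) S=183.2100: V=(p*·11.8075+(1−p*)·0.0000)/1.01=4.2511; Δ=(11.8075−0.0000)/(210.6915−170.3853)=0.2929; B=V−Δ·S=-49.4192
Node (1,1) S=226.5500: V=(p*·53.1068+(1−p*)·11.8075)/1.01=26.5598; Δ=(53.1068−11.8075)/(260.5325−210.6915)=0.8286; B=V−Δ·S=-161.1643
Node (0,0) S=197.0000: V=(p*·26.5598+(1−p*)·4.2511)/1.01=12.2409; Δ=(26.5598−4.2511)/(226.5500−183.2100)=0.5147; B=V−Δ·S=-89.1621
Sanity check at the root: Δ(0,0)·S0 + B(0,0) reproduces V0 = 12.2409.

(0,0): Delta=0.5147 Bond=-89.1621
(1,0): Delta=0.2929 Bond=-49.4192
(1,1): Delta=0.8286 Bond=-161.1643
(2,0): Delta=0.0000 Bond=0.0000
(2,1): Delta=0.7075 Bond=-137.2617
(2,2): Delta=1.0000 Bond=-207.4257
V0=12.2409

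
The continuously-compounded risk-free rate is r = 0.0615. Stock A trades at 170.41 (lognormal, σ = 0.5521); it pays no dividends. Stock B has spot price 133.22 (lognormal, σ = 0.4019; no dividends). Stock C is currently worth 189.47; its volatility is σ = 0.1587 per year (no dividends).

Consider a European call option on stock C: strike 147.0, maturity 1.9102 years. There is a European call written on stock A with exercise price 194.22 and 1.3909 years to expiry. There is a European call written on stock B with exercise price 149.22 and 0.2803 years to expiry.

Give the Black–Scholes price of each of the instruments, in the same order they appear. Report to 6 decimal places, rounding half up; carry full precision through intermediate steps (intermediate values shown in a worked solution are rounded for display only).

price(stock C call K=147.0) = 59.403047
price(stock A call K=194.22) = 40.663020
price(stock B call K=149.22) = 6.317737

[stock C call K=147.0]
σ√T = 0.1587·√1.9102 = 0.219339
d₁ = (ln(S/K) + (r+σ²/2)T) / (σ√T) = (ln(189.47/147.0) + (0.0615+0.1587²/2)·1.9102) / 0.219339 = (0.253798 + 0.141532) / 0.219339 = 1.802369
d₂ = d₁ − σ√T = 1.802369 − 0.219339 = 1.583030
e^{−rT} = 0.889161
N(d₁) = 0.964256,  N(d₂) = 0.943293
price = S·N(d₁) − K·e^{−rT}·N(d₂) = 182.697645 − 123.294598 = 59.403047
[stock A call K=194.22]
σ√T = 0.5521·√1.3909 = 0.651127
d₁ = (ln(S/K) + (r+σ²/2)T) / (σ√T) = (ln(170.41/194.22) + (0.0615+0.5521²/2)·1.3909) / 0.651127 = (-0.130784 + 0.297524) / 0.651127 = 0.256078
d₂ = d₁ − σ√T = 0.256078 − 0.651127 = -0.395049
e^{−rT} = 0.918016
N(d₁) = 0.601055,  N(d₂) = 0.346403
price = S·N(d₁) − K·e^{−rT}·N(d₂) = 102.425730 − 61.762710 = 40.663020
[stock B call K=149.22]
σ√T = 0.4019·√0.2803 = 0.212779
d₁ = (ln(S/K) + (r+σ²/2)T) / (σ√T) = (ln(133.22/149.22) + (0.0615+0.4019²/2)·0.2803) / 0.212779 = (-0.113420 + 0.039876) / 0.212779 = -0.345634
d₂ = d₁ − σ√T = -0.345634 − 0.212779 = -0.558414
e^{−rT} = 0.982909
N(d₁) = 0.364809,  N(d₂) = 0.288281
price = S·N(d₁) − K·e^{−rT}·N(d₂) = 48.599828 − 42.282091 = 6.317737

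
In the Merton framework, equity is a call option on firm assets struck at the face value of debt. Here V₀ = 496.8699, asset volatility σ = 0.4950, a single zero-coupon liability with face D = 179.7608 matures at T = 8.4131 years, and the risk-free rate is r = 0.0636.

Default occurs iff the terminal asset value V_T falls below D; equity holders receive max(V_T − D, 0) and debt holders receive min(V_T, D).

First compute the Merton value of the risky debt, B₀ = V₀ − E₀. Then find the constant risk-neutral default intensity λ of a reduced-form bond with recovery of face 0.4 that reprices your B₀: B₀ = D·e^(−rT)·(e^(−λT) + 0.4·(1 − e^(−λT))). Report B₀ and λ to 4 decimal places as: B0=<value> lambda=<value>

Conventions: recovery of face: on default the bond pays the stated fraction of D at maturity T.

With assets at 496.8699 and a single debt payment of 179.7608 at 8.4131 years:
d₁ = [ln(V₀/D) + (r + σ²/2)T] / (σ√T)
   = [ln(496.8699/179.7608) + (0.0636 + 0.5·0.4950²)·8.4131] / (0.4950·√8.4131)
   = [1.016701 + 1.565783] / 1.435765 = 1.798682
d₂ = d₁ − σ√T = 1.798682 − 1.435765 = 0.362918
N(d₁) = 0.963966,  N(d₂) = 0.641667,  e^(−rT) = 0.585626
E₀ = V₀·N(d₁) − D·e^(−rT)·N(d₂)
   = 496.8699·0.963966 − 179.7608·0.585626·0.641667 = 411.415467
B₀ = V₀ − E₀ = 496.8699 − 411.415467 = 85.454433
e^(−λT) = (B₀·e^(rT)/D − 0.4)/(1 − 0.4) = (85.4544·1.707573/179.7608 − 0.4)/0.6 = 0.68623897
λ = −ln(0.68623897)/8.4131 = 0.044755

B0=85.4544 lambda=0.0448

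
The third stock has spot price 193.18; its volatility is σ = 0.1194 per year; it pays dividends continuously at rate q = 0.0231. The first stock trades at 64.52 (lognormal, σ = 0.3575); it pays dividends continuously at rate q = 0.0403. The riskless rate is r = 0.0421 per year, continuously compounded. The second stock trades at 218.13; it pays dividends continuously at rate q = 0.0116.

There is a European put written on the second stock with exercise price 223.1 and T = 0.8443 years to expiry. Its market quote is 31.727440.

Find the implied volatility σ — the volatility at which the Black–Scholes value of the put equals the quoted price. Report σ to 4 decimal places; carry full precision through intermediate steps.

At σ = 0.4081 the Black–Scholes value reproduces the quote:
σ√T = 0.4081·√0.8443 = 0.374986
d₁ = (ln(S/K) + (r−q+σ²/2)T) / (σ√T) = (ln(218.13/223.1) + (0.0421−0.0116+0.4081²/2)·0.8443) / 0.374986 = (-0.022529 + 0.096058) / 0.374986 = 0.196086
d₂ = d₁ − σ√T = 0.196086 − 0.374986 = -0.178900
e^{−rT} = 0.965079
e^{−qT} = 0.990254
N(−d₁) = 0.422271,  N(−d₂) = 0.570992
V = K·e^{−rT}·N(−d₂) − S·e^{−qT}·N(−d₁) = 122.939794 − 91.212355 = 31.727440 (equal to the quote); since ∂V/∂σ > 0 for all σ, the implied volatility is unique

sigma = 0.4081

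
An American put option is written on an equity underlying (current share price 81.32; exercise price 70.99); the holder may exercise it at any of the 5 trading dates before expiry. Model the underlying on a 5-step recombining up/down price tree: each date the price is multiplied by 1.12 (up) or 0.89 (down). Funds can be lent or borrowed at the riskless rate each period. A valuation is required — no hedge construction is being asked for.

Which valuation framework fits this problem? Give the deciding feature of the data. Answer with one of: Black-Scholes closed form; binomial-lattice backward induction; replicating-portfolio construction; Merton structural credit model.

Key observation: with exercise allowed before expiry on a discrete up/down model (5 steps from spot 81.32), the strike-70.99 put's value must be rolled back through the tree testing early exercise at each node.

framework: binomial-lattice backward induction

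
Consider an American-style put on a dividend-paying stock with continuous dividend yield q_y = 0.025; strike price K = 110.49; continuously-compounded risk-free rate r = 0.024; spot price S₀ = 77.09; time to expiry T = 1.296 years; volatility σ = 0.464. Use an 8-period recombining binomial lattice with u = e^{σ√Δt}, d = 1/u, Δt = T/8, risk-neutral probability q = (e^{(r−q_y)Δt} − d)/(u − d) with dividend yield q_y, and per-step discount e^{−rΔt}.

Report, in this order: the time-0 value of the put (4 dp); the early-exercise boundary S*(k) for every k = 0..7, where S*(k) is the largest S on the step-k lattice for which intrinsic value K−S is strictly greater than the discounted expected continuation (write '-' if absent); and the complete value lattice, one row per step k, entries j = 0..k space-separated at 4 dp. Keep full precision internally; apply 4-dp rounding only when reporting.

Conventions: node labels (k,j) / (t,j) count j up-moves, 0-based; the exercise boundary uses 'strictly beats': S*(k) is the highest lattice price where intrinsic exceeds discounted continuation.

params: Δt=0.16200 u=1.20533 d=0.82965 q=0.45301 e^(-rΔt)=0.99612
t_8 payoffs: 93.1863 85.3506 73.9668 57.4280 33.4000 0.0000 0.0000 0.0000 0.0000
t_7: node(7,0) S=20.8568 payoff=89.6332 vs cont=89.2888 → 89.6332 [stop]  node(7,1) S=30.3013 payoff=80.1887 vs cont=79.8824 → 80.1887 [stop]  node(7,2) S=44.0227 payoff=66.4673 vs cont=66.2165 → 66.4673 [stop]  node(7,3) S=63.9574 payoff=46.5326 vs cont=46.3624 → 46.5326 [stop]  node(7,4) S=92.9192 payoff=17.5708 vs cont=18.1984 → 18.1984 [wait]  node(7,5) S=134.9957 payoff=0.0000 vs cont=0.0000 → 0.0000 [wait]  node(7,6) S=196.1257 payoff=0.0000 vs cont=0.0000 → 0.0000 [wait]  node(7,7) S=284.9371 payoff=0.0000 vs cont=0.0000 → 0.0000 [wait]  ⇒ S*(7)=63.9574
t_6: node(6,0) S=25.1394 payoff=85.3506 vs cont=85.0235 → 85.3506 [stop]  node(6,1) S=36.5232 payoff=73.9668 vs cont=73.6857 → 73.9668 [stop]  node(6,2) S=53.0620 payoff=57.4280 vs cont=57.2137 → 57.4280 [stop]  node(6,3) S=77.0900 payoff=33.4000 vs cont=33.5660 → 33.5660 [wait]  node(6,4) S=111.9986 payoff=0.0000 vs cont=9.9156 → 9.9156 [wait]  node(6,5) S=162.7148 payoff=0.0000 vs cont=0.0000 → 0.0000 [wait]  node(6,6) S=236.3968 payoff=0.0000 vs cont=0.0000 → 0.0000 [wait]  ⇒ S*(6)=53.0620
t_5: node(5,0) S=30.3013 payoff=80.1887 vs cont=79.8824 → 80.1887 [stop]  node(5,1) S=44.0227 payoff=66.4673 vs cont=66.2165 → 66.4673 [stop]  node(5,2) S=63.9574 payoff=46.5326 vs cont=46.4373 → 46.5326 [stop]  node(5,3) S=92.9192 payoff=17.5708 vs cont=22.7634 → 22.7634 [wait]  node(5,4) S=134.9957 payoff=0.0000 vs cont=5.4027 → 5.4027 [wait]  node(5,5) S=196.1257 payoff=0.0000 vs cont=0.0000 → 0.0000 [wait]  ⇒ S*(5)=63.9574
t_4: node(4,0) S=36.5232 payoff=73.9668 vs cont=73.6857 → 73.9668 [stop]  node(4,1) S=53.0620 payoff=57.4280 vs cont=57.2137 → 57.4280 [stop]  node(4,2) S=77.0900 payoff=33.4000 vs cont=35.6260 → 35.6260 [wait]  node(4,3) S=111.9986 payoff=0.0000 vs cont=14.8409 → 14.8409 [wait]  node(4,4) S=162.7148 payoff=0.0000 vs cont=2.9437 → 2.9437 [wait]  ⇒ S*(4)=53.0620
t_3: node(3,0) S=44.0227 payoff=66.4673 vs cont=66.2165 → 66.4673 [stop]  node(3,1) S=63.9574 payoff=46.5326 vs cont=47.3669 → 47.3669 [wait]  node(3,2) S=92.9192 payoff=17.5708 vs cont=26.1083 → 26.1083 [wait]  node(3,3) S=134.9957 payoff=0.0000 vs cont=9.4146 → 9.4146 [wait]  ⇒ S*(3)=44.0227
t_2: node(2,0) S=53.0620 payoff=57.4280 vs cont=57.5902 → 57.5902 [wait]  node(2,1) S=77.0900 payoff=33.4000 vs cont=37.5900 → 37.5900 [wait]  node(2,2) S=111.9986 payoff=0.0000 vs cont=18.4739 → 18.4739 [wait]  ⇒ S*(2)=-
t_1: node(1,0) S=63.9574 payoff=46.5326 vs cont=48.3415 → 48.3415 [wait]  node(1,1) S=92.9192 payoff=17.5708 vs cont=28.8178 → 28.8178 [wait]  ⇒ S*(1)=-
t_0: node(0,0) S=77.0900 payoff=33.4000 vs cont=39.3437 → 39.3437 [wait]  ⇒ S*(0)=-

price = 39.3437
boundary = - - - 44.0227 53.0620 63.9574 53.0620 63.9574
tree:
39.3437
48.3415 28.8178
57.5902 37.5900 18.4739
66.4673 47.3669 26.1083 9.4146
73.9668 57.4280 35.6260 14.8409 2.9437
80.1887 66.4673 46.5326 22.7634 5.4027 0.0000
85.3506 73.9668 57.4280 33.5660 9.9156 0.0000 0.0000
89.6332 80.1887 66.4673 46.5326 18.1984 0.0000 0.0000 0.0000
93.1863 85.3506 73.9668 57.4280 33.4000 0.0000 0.0000 0.0000 0.0000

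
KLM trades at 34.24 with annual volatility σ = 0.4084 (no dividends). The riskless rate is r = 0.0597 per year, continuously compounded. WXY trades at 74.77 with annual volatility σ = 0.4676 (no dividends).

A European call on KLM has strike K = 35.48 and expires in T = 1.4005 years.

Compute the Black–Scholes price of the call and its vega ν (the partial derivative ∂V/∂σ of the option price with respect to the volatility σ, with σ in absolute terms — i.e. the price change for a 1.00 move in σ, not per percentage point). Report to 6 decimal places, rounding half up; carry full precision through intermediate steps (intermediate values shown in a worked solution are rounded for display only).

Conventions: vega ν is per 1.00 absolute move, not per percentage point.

σ√T = 0.4084·√1.4005 = 0.483312
d₁ = (ln(S/K) + (r+σ²/2)T) / (σ√T) = (ln(34.24/35.48) + (0.0597+0.4084²/2)·1.4005) / 0.483312 = (-0.035575 + 0.200405) / 0.483312 = 0.341044
d₂ = d₁ − σ√T = 0.341044 − 0.483312 = -0.142268
e^{−rT} = 0.919790
N(d₁) = 0.633465,  N(d₂) = 0.443434
Call price V = S·N(d₁) − K·e^{−rT}·N(d₂) = 21.689828 − 14.471096 = 7.218732
φ(d₁) = (1/√(2π))·e^{−d₁²/2} = 0.376403
ν = S·φ(d₁)·√T = 15.252071

price = 7.218732
ν = 15.252071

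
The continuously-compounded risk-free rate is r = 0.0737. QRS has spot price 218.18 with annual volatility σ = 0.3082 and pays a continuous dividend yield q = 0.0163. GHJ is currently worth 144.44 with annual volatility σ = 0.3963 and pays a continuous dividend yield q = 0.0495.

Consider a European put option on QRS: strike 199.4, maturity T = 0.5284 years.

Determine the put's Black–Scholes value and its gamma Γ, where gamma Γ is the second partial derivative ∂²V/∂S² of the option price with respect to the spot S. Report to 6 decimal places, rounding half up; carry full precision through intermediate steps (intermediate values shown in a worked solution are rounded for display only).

σ√T = 0.3082·√0.5284 = 0.224034
d₁ = (ln(S/K) + (r−q+σ²/2)T) / (σ√T) = (ln(218.18/199.4) + (0.0737−0.0163+0.3082²/2)·0.5284) / 0.224034 = (0.090008 + 0.055426) / 0.224034 = 0.649157
d₂ = d₁ − σ√T = 0.649157 − 0.224034 = 0.425123
e^{−rT} = 0.961805
e^{−qT} = 0.991424
N(−d₁) = 0.258118,  N(−d₂) = 0.335373
Put price V = K·e^{−rT}·N(−d₂) − S·e^{−qT}·N(−d₁) = 64.319258 − 55.833298 = 8.485960
φ(d₁) = (1/√(2π))·e^{−d₁²/2} = 0.323149
Γ = e^{−qT}·φ(d₁) / (S·σ·√T) = 0.006554

price = 8.485960
Γ = 0.006554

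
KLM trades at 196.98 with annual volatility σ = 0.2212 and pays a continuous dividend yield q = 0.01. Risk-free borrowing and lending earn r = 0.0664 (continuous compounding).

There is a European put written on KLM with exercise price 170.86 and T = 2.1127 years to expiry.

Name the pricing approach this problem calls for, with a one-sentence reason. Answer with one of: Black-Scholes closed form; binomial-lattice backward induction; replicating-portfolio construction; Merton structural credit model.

framework: Black-Scholes closed form

Key observation: a European-exercise option on KLM struck at 170.86 — a GBM underlying with constant parameters — admits an analytic price: the data contain no early exercise, no discrete tree, no debt structure.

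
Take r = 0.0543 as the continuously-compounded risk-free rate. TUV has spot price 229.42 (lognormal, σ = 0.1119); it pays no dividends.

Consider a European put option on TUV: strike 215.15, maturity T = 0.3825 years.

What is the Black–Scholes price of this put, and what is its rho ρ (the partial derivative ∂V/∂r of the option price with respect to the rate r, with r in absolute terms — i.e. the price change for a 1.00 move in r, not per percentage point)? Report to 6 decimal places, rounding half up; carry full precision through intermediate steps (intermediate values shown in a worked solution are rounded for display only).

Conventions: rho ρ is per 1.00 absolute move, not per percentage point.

price = 0.805408
ρ = -9.378000

σ√T = 0.1119·√0.3825 = 0.069206
d₁ = (ln(S/K) + (r+σ²/2)T) / (σ√T) = (ln(229.42/215.15) + (0.0543+0.1119²/2)·0.3825) / 0.069206 = (0.064219 + 0.023165) / 0.069206 = 1.262651
d₂ = d₁ − σ√T = 1.262651 − 0.069206 = 1.193445
e^{−rT} = 0.979444
N(−d₁) = 0.103357,  N(−d₂) = 0.116348
Put price V = K·e^{−rT}·N(−d₂) − S·N(−d₁) = 24.517647 − 23.712239 = 0.805408
ρ = −K·T·e^{−rT}·N(−d₂) = -9.378000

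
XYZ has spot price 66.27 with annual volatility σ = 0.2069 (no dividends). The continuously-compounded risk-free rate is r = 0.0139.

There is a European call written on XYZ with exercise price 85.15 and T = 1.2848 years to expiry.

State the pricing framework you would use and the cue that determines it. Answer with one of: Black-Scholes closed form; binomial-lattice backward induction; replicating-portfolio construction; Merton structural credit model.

framework: Black-Scholes closed form

Key observation: with XYZ following a GBM at constant σ and r, the European call struck at 85.15 prices in closed form — nothing here needs a stepwise model or a balance sheet.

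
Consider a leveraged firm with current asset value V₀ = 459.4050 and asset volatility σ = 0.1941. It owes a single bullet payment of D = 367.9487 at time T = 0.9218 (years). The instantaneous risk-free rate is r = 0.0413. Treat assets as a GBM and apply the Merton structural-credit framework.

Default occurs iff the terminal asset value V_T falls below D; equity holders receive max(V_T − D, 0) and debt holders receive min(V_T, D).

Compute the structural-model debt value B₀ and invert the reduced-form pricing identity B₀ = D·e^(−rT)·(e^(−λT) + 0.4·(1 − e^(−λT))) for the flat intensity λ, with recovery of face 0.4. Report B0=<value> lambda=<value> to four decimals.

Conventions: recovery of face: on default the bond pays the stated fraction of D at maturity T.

B0=351.4286 lambda=0.0143

With assets at 459.4050 and a single debt payment of 367.9487 at 0.9218 years:
d₁ = [ln(V₀/D) + (r + σ²/2)T] / (σ√T)
   = [ln(459.4050/367.9487) + (0.0413 + 0.5·0.1941²)·0.9218] / (0.1941·√0.9218)
   = [0.221989 + 0.055435] / 0.186356 = 1.488672
d₂ = d₁ − σ√T = 1.488672 − 0.186356 = 1.302316
N(d₁) = 0.931713,  N(d₂) = 0.903596,  e^(−rT) = 0.962645
E₀ = V₀·N(d₁) − D·e^(−rT)·N(d₂)
   = 459.4050·0.931713 − 367.9487·0.962645·0.903596 = 107.976375
B₀ = V₀ − E₀ = 459.4050 − 107.976375 = 351.428625
e^(−λT) = (B₀·e^(rT)/D − 0.4)/(1 − 0.4) = (351.4286·1.038804/367.9487 − 0.4)/0.6 = 0.98694039
λ = −ln(0.98694039)/0.9218 = 0.014261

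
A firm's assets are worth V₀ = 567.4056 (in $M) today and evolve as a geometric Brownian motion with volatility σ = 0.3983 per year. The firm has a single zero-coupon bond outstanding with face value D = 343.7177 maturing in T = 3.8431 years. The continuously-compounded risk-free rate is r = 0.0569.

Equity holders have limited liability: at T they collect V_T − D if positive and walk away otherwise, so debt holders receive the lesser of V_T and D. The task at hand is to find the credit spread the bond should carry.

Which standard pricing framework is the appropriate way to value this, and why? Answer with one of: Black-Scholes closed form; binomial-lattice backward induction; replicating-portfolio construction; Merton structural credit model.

framework: Merton structural credit model

Key observation: the question is about default risk generated by asset-value dynamics against a debt face of 343.7177 — the structural framework prices exactly that.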